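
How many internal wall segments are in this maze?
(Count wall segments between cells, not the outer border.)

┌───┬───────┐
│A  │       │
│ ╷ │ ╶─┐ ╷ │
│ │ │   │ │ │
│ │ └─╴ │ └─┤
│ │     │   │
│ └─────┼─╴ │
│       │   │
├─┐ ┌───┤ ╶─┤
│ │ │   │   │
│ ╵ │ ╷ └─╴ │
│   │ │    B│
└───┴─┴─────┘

Counting internal wall segments:
Total internal walls: 25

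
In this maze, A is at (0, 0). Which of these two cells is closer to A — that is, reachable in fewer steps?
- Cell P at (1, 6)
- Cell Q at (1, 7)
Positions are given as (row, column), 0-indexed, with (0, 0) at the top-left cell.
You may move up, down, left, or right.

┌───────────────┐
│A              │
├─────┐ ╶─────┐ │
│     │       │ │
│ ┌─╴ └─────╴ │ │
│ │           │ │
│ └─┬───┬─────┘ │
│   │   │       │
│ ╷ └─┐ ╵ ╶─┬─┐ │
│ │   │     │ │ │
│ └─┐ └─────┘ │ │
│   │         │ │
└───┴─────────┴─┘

Shortest path A → P at (1, 6): 7 steps
Shortest path A → Q at (1, 7): 8 steps

P is closer (7 steps vs 8 steps).

Path to P:

┌───────────────┐
│A → → ↓        │
├─────┐ ╶─────┐ │
│     │↳ → → P│ │
│ ┌─╴ └─────╴ │ │
│ │           │ │
│ └─┬───┬─────┘ │
│   │   │       │
│ ╷ └─┐ ╵ ╶─┬─┐ │
│ │   │     │ │ │
│ └─┐ └─────┘ │ │
│   │         │ │
└───┴─────────┴─┘

Path to Q:

┌───────────────┐
│A → → → → → → ↓│
├─────┐ ╶─────┐ │
│     │       │Q│
│ ┌─╴ └─────╴ │ │
│ │           │ │
│ └─┬───┬─────┘ │
│   │   │       │
│ ╷ └─┐ ╵ ╶─┬─┐ │
│ │   │     │ │ │
│ └─┐ └─────┘ │ │
│   │         │ │
└───┴─────────┴─┘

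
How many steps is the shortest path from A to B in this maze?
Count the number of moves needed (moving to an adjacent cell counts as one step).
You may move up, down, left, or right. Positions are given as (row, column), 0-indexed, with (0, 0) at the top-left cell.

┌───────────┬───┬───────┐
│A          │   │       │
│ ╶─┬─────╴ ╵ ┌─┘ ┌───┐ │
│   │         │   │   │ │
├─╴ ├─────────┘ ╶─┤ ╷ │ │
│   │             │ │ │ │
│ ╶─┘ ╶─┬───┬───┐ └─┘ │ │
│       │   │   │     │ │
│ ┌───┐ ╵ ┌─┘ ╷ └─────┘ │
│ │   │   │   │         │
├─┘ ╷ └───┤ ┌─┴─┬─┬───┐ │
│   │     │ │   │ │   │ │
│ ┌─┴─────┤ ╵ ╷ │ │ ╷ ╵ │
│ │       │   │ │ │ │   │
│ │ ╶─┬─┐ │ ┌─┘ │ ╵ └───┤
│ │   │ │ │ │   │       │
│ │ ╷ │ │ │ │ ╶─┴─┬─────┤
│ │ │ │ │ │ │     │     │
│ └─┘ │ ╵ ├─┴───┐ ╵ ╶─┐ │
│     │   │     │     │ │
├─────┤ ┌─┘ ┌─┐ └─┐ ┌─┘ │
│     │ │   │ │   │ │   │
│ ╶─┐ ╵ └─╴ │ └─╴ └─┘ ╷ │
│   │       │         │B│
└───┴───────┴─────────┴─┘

Using BFS to find shortest path:
Start: (0, 0), End: (11, 11)
Path found:
(0,0) → (1,0) → (1,1) → (2,1) → (2,0) → (3,0) → (3,1) → (3,2) → (2,2) → (2,3) → (2,4) → (2,5) → (2,6) → (2,7) → (1,7) → (1,8) → (0,8) → (0,9) → (0,10) → (0,11) → (1,11) → (2,11) → (3,11) → (4,11) → (4,10) → (4,9) → (4,8) → (4,7) → (3,7) → (3,6) → (4,6) → (4,5) → (5,5) → (6,5) → (6,6) → (5,6) → (5,7) → (6,7) → (7,7) → (7,6) → (8,6) → (8,7) → (8,8) → (9,8) → (9,9) → (8,9) → (8,10) → (8,11) → (9,11) → (10,11) → (11,11)
Number of steps: 50

Solution:

┌───────────┬───┬───────┐
│A          │   │↱ → → ↓│
│ ╶─┬─────╴ ╵ ┌─┘ ┌───┐ │
│↳ ↓│         │↱ ↑│   │↓│
├─╴ ├─────────┘ ╶─┤ ╷ │ │
│↓ ↲│↱ → → → → ↑  │ │ │↓│
│ ╶─┘ ╶─┬───┬───┐ └─┘ │ │
│↳ → ↑  │   │↓ ↰│     │↓│
│ ┌───┐ ╵ ┌─┘ ╷ └─────┘ │
│ │   │   │↓ ↲│↑ ← ← ← ↲│
├─┘ ╷ └───┤ ┌─┴─┬─┬───┐ │
│   │     │↓│↱ ↓│ │   │ │
│ ┌─┴─────┤ ╵ ╷ │ │ ╷ ╵ │
│ │       │↳ ↑│↓│ │ │   │
│ │ ╶─┬─┐ │ ┌─┘ │ ╵ └───┤
│ │   │ │ │ │↓ ↲│       │
│ │ ╷ │ │ │ │ ╶─┴─┬─────┤
│ │ │ │ │ │ │↳ → ↓│↱ → ↓│
│ └─┘ │ ╵ ├─┴───┐ ╵ ╶─┐ │
│     │   │     │↳ ↑  │↓│
├─────┤ ┌─┘ ┌─┐ └─┐ ┌─┘ │
│     │ │   │ │   │ │  ↓│
│ ╶─┐ ╵ └─╴ │ └─╴ └─┘ ╷ │
│   │       │         │B│
└───┴───────┴─────────┴─┘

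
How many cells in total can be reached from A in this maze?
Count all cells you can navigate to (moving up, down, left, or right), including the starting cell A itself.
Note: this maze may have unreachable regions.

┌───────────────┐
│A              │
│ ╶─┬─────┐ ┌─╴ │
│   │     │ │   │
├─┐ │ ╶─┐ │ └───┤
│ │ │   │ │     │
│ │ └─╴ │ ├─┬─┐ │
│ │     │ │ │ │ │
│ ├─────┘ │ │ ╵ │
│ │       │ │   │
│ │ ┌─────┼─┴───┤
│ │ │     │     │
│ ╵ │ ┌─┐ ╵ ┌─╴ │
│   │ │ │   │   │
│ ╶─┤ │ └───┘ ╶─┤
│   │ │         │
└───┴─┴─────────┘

Using BFS/flood-fill to find all reachable cells from A:
Maze size: 8 × 8 = 64 total cells
20 cell(s) are walled off and cannot be reached from A.
Reachable cells: 44

Reachable region (· marks reachable cells):

┌───────────────┐
│A · · · · · · ·│
│ ╶─┬─────┐ ┌─╴ │
│· ·│· · ·│·│· ·│
├─┐ │ ╶─┐ │ └───┤
│·│·│· ·│·│· · ·│
│ │ └─╴ │ ├─┬─┐ │
│·│· · ·│·│ │·│·│
│ ├─────┘ │ │ ╵ │
│·│· · · ·│ │· ·│
│ │ ┌─────┼─┴───┤
│·│·│     │     │
│ ╵ │ ┌─┐ ╵ ┌─╴ │
│· ·│ │ │   │   │
│ ╶─┤ │ └───┘ ╶─┤
│· ·│ │         │
└───┴─┴─────────┘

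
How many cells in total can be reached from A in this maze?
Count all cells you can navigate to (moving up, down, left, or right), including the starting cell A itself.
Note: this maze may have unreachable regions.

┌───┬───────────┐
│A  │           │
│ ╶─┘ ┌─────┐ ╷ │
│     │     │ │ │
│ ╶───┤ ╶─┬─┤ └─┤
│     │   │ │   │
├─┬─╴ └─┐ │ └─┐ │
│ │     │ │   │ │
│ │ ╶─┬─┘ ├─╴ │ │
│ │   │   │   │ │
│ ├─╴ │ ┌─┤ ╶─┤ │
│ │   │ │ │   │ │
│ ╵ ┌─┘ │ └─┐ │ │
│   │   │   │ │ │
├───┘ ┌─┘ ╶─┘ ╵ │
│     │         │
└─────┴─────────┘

Using BFS/flood-fill to find all reachable cells from A:
Maze size: 8 × 8 = 64 total cells
14 cell(s) are walled off and cannot be reached from A.
Reachable cells: 50

Reachable region (· marks reachable cells):

┌───┬───────────┐
│A ·│· · · · · ·│
│ ╶─┘ ┌─────┐ ╷ │
│· · ·│     │·│·│
│ ╶───┤ ╶─┬─┤ └─┤
│· · ·│   │·│· ·│
├─┬─╴ └─┐ │ └─┐ │
│·│· · ·│ │· ·│·│
│ │ ╶─┬─┘ ├─╴ │ │
│·│· ·│   │· ·│·│
│ ├─╴ │ ┌─┤ ╶─┤ │
│·│· ·│ │·│· ·│·│
│ ╵ ┌─┘ │ └─┐ │ │
│· ·│   │· ·│·│·│
├───┘ ┌─┘ ╶─┘ ╵ │
│     │· · · · ·│
└─────┴─────────┘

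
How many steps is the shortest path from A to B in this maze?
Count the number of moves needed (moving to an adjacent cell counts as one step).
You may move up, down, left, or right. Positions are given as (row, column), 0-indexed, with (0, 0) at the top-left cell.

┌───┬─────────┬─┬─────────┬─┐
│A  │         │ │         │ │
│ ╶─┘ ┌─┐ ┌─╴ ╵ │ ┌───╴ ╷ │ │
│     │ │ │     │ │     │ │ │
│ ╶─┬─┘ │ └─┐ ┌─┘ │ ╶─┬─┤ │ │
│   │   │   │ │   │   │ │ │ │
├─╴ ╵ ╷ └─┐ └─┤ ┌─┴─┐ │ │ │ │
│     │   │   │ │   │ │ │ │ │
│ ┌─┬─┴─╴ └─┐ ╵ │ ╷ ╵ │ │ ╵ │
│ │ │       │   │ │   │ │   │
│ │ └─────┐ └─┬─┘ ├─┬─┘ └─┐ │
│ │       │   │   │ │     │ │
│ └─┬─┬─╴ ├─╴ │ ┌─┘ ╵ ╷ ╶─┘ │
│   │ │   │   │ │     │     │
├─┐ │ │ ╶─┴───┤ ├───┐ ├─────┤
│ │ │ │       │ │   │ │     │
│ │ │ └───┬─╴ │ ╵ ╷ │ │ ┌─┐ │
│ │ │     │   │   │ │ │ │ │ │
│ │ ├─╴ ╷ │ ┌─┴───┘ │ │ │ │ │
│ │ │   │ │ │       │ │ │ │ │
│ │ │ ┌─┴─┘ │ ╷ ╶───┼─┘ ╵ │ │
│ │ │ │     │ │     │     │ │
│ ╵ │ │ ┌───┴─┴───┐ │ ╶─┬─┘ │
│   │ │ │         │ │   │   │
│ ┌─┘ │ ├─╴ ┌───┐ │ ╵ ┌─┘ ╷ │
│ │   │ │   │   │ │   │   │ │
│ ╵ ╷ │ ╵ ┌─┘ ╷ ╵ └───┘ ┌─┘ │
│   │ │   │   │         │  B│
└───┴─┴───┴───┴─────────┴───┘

Using BFS to find shortest path:
Start: (0, 0), End: (13, 13)
Path found:
(0,0) → (1,0) → (1,1) → (1,2) → (0,2) → (0,3) → (0,4) → (1,4) → (2,4) → (2,5) → (3,5) → (3,6) → (4,6) → (4,7) → (3,7) → (2,7) → (2,8) → (1,8) → (0,8) → (0,9) → (0,10) → (0,11) → (1,11) → (1,10) → (1,9) → (2,9) → (2,10) → (3,10) → (4,10) → (4,9) → (3,9) → (3,8) → (4,8) → (5,8) → (5,7) → (6,7) → (7,7) → (8,7) → (8,8) → (7,8) → (7,9) → (8,9) → (9,9) → (9,8) → (9,7) → (10,7) → (10,8) → (10,9) → (11,9) → (12,9) → (12,10) → (11,10) → (10,10) → (10,11) → (9,11) → (8,11) → (7,11) → (7,12) → (7,13) → (8,13) → (9,13) → (10,13) → (11,13) → (12,13) → (13,13)
Number of steps: 64

Solution:

┌───┬─────────┬─┬─────────┬─┐
│A  │↱ → ↓    │ │↱ → → ↓  │ │
│ ╶─┘ ┌─┐ ┌─╴ ╵ │ ┌───╴ ╷ │ │
│↳ → ↑│ │↓│     │↑│↓ ← ↲│ │ │
│ ╶─┬─┘ │ └─┐ ┌─┘ │ ╶─┬─┤ │ │
│   │   │↳ ↓│ │↱ ↑│↳ ↓│ │ │ │
├─╴ ╵ ╷ └─┐ └─┤ ┌─┴─┐ │ │ │ │
│     │   │↳ ↓│↑│↓ ↰│↓│ │ │ │
│ ┌─┬─┴─╴ └─┐ ╵ │ ╷ ╵ │ │ ╵ │
│ │ │       │↳ ↑│↓│↑ ↲│ │   │
│ │ └─────┐ └─┬─┘ ├─┬─┘ └─┐ │
│ │       │   │↓ ↲│ │     │ │
│ └─┬─┬─╴ ├─╴ │ ┌─┘ ╵ ╷ ╶─┘ │
│   │ │   │   │↓│     │     │
├─┐ │ │ ╶─┴───┤ ├───┐ ├─────┤
│ │ │ │       │↓│↱ ↓│ │↱ → ↓│
│ │ │ └───┬─╴ │ ╵ ╷ │ │ ┌─┐ │
│ │ │     │   │↳ ↑│↓│ │↑│ │↓│
│ │ ├─╴ ╷ │ ┌─┴───┘ │ │ │ │ │
│ │ │   │ │ │  ↓ ← ↲│ │↑│ │↓│
│ │ │ ┌─┴─┘ │ ╷ ╶───┼─┘ ╵ │ │
│ │ │ │     │ │↳ → ↓│↱ ↑  │↓│
│ ╵ │ │ ┌───┴─┴───┐ │ ╶─┬─┘ │
│   │ │ │         │↓│↑  │  ↓│
│ ┌─┘ │ ├─╴ ┌───┐ │ ╵ ┌─┘ ╷ │
│ │   │ │   │   │ │↳ ↑│   │↓│
│ ╵ ╷ │ ╵ ┌─┘ ╷ ╵ └───┘ ┌─┘ │
│   │ │   │   │         │  B│
└───┴─┴───┴───┴─────────┴───┘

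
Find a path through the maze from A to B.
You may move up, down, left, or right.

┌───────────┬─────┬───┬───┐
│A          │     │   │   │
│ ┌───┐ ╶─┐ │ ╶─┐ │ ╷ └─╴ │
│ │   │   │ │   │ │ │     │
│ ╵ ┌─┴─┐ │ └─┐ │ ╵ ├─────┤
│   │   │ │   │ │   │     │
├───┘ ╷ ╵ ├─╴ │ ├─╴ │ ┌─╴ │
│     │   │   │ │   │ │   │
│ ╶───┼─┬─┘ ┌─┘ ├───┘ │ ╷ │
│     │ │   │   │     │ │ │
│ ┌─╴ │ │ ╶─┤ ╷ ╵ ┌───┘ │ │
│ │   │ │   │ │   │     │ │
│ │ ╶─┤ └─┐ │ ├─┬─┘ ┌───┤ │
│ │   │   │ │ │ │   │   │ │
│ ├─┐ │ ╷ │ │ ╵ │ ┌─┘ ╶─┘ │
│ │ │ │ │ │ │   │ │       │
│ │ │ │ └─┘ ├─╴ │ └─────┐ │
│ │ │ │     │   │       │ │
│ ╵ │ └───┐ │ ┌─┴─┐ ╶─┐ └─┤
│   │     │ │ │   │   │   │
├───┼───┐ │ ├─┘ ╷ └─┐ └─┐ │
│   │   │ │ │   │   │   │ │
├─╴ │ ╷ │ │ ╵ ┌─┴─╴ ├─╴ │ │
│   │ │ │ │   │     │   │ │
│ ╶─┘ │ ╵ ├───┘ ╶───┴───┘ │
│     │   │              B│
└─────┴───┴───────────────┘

Finding the shortest path through the maze:
Path length: 36 steps
Directions: right → right → right → right → right → down → down → right → down → left → down → left → down → right → down → down → down → down → down → down → right → up → right → up → right → down → right → down → left → left → down → right → right → right → right → right

Solution:

┌───────────┬─────┬───┬───┐
│A → → → → ↓│     │   │   │
│ ┌───┐ ╶─┐ │ ╶─┐ │ ╷ └─╴ │
│ │   │   │↓│   │ │ │     │
│ ╵ ┌─┴─┐ │ └─┐ │ ╵ ├─────┤
│   │   │ │↳ ↓│ │   │     │
├───┘ ╷ ╵ ├─╴ │ ├─╴ │ ┌─╴ │
│     │   │↓ ↲│ │   │ │   │
│ ╶───┼─┬─┘ ┌─┘ ├───┘ │ ╷ │
│     │ │↓ ↲│   │     │ │ │
│ ┌─╴ │ │ ╶─┤ ╷ ╵ ┌───┘ │ │
│ │   │ │↳ ↓│ │   │     │ │
│ │ ╶─┤ └─┐ │ ├─┬─┘ ┌───┤ │
│ │   │   │↓│ │ │   │   │ │
│ ├─┐ │ ╷ │ │ ╵ │ ┌─┘ ╶─┘ │
│ │ │ │ │ │↓│   │ │       │
│ │ │ │ └─┘ ├─╴ │ └─────┐ │
│ │ │ │    ↓│   │       │ │
│ ╵ │ └───┐ │ ┌─┴─┐ ╶─┐ └─┤
│   │     │↓│ │↱ ↓│   │   │
├───┼───┐ │ ├─┘ ╷ └─┐ └─┐ │
│   │   │ │↓│↱ ↑│↳ ↓│   │ │
├─╴ │ ╷ │ │ ╵ ┌─┴─╴ ├─╴ │ │
│   │ │ │ │↳ ↑│↓ ← ↲│   │ │
│ ╶─┘ │ ╵ ├───┘ ╶───┴───┘ │
│     │   │    ↳ → → → → B│
└─────┴───┴───────────────┘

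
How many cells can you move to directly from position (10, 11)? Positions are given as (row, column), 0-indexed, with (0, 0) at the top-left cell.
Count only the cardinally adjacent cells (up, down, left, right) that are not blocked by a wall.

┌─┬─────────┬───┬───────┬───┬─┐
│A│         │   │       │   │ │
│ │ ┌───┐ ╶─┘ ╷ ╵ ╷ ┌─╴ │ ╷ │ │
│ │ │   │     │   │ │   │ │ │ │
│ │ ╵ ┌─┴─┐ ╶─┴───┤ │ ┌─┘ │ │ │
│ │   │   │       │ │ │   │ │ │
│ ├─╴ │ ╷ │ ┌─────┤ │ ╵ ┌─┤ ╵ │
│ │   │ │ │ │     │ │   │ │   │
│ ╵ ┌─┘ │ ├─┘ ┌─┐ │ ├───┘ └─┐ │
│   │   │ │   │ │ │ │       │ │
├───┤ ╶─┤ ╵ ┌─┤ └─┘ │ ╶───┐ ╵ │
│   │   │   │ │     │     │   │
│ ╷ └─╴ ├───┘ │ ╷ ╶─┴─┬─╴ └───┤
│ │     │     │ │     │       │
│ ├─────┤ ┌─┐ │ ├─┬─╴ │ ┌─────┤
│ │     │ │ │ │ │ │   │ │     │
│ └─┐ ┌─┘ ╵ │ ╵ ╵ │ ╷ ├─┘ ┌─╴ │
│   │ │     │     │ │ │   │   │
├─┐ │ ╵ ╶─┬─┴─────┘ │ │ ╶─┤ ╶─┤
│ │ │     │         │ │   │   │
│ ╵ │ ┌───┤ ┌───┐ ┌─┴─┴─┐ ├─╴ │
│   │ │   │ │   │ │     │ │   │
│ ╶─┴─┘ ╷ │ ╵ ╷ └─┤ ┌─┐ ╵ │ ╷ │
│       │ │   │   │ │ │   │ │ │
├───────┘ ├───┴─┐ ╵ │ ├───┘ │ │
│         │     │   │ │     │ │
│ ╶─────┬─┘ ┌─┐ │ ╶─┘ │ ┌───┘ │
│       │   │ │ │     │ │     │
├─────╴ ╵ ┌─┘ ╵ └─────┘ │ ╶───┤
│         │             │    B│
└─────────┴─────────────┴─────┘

Checking passable neighbors of (10, 11):
Neighbors: (11, 11), (10, 10)
Count: 2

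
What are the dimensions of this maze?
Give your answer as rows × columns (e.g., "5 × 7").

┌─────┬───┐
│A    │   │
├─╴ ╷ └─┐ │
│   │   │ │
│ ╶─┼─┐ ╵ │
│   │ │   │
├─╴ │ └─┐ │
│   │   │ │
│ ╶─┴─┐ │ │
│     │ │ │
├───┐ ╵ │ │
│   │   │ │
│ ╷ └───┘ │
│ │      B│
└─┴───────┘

Counting the maze dimensions:
Rows (vertical): 7
Columns (horizontal): 5
Dimensions: 7 × 5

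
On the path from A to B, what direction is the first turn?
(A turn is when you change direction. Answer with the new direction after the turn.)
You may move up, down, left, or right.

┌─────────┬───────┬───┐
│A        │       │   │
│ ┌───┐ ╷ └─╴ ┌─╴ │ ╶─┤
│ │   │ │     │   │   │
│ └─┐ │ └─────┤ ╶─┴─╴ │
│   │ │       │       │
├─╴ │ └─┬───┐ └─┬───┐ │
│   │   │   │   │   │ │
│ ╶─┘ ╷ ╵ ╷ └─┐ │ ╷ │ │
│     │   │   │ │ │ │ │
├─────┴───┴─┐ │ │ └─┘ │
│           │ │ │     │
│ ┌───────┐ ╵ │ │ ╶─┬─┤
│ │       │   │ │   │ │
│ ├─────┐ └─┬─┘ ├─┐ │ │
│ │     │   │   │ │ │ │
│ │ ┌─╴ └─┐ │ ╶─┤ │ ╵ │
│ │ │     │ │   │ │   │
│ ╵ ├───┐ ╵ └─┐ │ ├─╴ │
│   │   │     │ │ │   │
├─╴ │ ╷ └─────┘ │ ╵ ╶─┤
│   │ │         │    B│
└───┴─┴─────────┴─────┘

Directions: right, right, right, right, down, right, right, up, right, right, down, left, down, right, right, right, down, down, down, left, left, down, right, down, down, right, down, left, down, right
First turn direction: down

Solution:

┌─────────┬───────┬───┐
│A → → → ↓│  ↱ → ↓│   │
│ ┌───┐ ╷ └─╴ ┌─╴ │ ╶─┤
│ │   │ │↳ → ↑│↓ ↲│   │
│ └─┐ │ └─────┤ ╶─┴─╴ │
│   │ │       │↳ → → ↓│
├─╴ │ └─┬───┐ └─┬───┐ │
│   │   │   │   │   │↓│
│ ╶─┘ ╷ ╵ ╷ └─┐ │ ╷ │ │
│     │   │   │ │ │ │↓│
├─────┴───┴─┐ │ │ └─┘ │
│           │ │ │↓ ← ↲│
│ ┌───────┐ ╵ │ │ ╶─┬─┤
│ │       │   │ │↳ ↓│ │
│ ├─────┐ └─┬─┘ ├─┐ │ │
│ │     │   │   │ │↓│ │
│ │ ┌─╴ └─┐ │ ╶─┤ │ ╵ │
│ │ │     │ │   │ │↳ ↓│
│ ╵ ├───┐ ╵ └─┐ │ ├─╴ │
│   │   │     │ │ │↓ ↲│
├─╴ │ ╷ └─────┘ │ ╵ ╶─┤
│   │ │         │  ↳ B│
└───┴─┴─────────┴─────┘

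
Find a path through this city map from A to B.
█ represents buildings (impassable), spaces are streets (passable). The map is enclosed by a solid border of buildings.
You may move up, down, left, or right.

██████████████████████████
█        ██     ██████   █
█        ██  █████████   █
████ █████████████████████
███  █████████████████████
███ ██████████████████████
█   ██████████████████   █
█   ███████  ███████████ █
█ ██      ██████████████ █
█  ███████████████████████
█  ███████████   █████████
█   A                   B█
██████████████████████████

Finding the shortest path from A to B:
Movement: cardinal only
Path length: 20 steps
Directions: right → right → right → right → right → right → right → right → right → right → right → right → right → right → right → right → right → right → right → right

Solution:

██████████████████████████
█        ██     ██████   █
█        ██  █████████   █
████ █████████████████████
███  █████████████████████
███ ██████████████████████
█   ██████████████████   █
█   ███████  ███████████ █
█ ██      ██████████████ █
█  ███████████████████████
█  ███████████   █████████
█   A→→→→→→→→→→→→→→→→→→→B█
██████████████████████████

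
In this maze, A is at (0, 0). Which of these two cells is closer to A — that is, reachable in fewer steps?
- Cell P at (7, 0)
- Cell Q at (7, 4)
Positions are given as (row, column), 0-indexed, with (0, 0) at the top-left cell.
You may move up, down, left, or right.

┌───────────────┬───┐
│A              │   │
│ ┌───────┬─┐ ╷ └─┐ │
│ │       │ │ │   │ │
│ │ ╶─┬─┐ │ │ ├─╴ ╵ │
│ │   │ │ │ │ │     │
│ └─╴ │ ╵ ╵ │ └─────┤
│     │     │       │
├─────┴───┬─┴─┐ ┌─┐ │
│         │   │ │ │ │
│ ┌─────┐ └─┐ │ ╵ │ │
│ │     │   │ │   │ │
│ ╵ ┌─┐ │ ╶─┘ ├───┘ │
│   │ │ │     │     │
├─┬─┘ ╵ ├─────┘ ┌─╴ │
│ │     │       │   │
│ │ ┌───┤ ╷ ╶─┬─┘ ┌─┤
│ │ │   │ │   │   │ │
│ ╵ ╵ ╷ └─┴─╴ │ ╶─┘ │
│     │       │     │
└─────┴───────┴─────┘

Shortest path A → P at (7, 0): 33 steps
Shortest path A → Q at (7, 4): 21 steps

Q is closer (21 steps vs 33 steps).

Path to P:

┌───────────────┬───┐
│A → → → → → ↓  │   │
│ ┌───────┬─┐ ╷ └─┐ │
│ │       │ │↓│   │ │
│ │ ╶─┬─┐ │ │ ├─╴ ╵ │
│ │   │ │ │ │↓│     │
│ └─╴ │ ╵ ╵ │ └─────┤
│     │     │↳ → → ↓│
├─────┴───┬─┴─┐ ┌─┐ │
│         │   │ │ │↓│
│ ┌─────┐ └─┐ │ ╵ │ │
│ │     │   │ │   │↓│
│ ╵ ┌─┐ │ ╶─┘ ├───┘ │
│   │ │ │     │↓ ← ↲│
├─┬─┘ ╵ ├─────┘ ┌─╴ │
│P│     │  ↓ ← ↲│   │
│ │ ┌───┤ ╷ ╶─┬─┘ ┌─┤
│↑│ │↓ ↰│ │↳ ↓│   │ │
│ ╵ ╵ ╷ └─┴─╴ │ ╶─┘ │
│↑ ← ↲│↑ ← ← ↲│     │
└─────┴───────┴─────┘

Path to Q:

┌───────────────┬───┐
│A → → → → → ↓  │   │
│ ┌───────┬─┐ ╷ └─┐ │
│ │       │ │↓│   │ │
│ │ ╶─┬─┐ │ │ ├─╴ ╵ │
│ │   │ │ │ │↓│     │
│ └─╴ │ ╵ ╵ │ └─────┤
│     │     │↳ → → ↓│
├─────┴───┬─┴─┐ ┌─┐ │
│         │   │ │ │↓│
│ ┌─────┐ └─┐ │ ╵ │ │
│ │     │   │ │   │↓│
│ ╵ ┌─┐ │ ╶─┘ ├───┘ │
│   │ │ │     │↓ ← ↲│
├─┬─┘ ╵ ├─────┘ ┌─╴ │
│ │     │Q ← ← ↲│   │
│ │ ┌───┤ ╷ ╶─┬─┘ ┌─┤
│ │ │   │ │   │   │ │
│ ╵ ╵ ╷ └─┴─╴ │ ╶─┘ │
│     │       │     │
└─────┴───────┴─────┘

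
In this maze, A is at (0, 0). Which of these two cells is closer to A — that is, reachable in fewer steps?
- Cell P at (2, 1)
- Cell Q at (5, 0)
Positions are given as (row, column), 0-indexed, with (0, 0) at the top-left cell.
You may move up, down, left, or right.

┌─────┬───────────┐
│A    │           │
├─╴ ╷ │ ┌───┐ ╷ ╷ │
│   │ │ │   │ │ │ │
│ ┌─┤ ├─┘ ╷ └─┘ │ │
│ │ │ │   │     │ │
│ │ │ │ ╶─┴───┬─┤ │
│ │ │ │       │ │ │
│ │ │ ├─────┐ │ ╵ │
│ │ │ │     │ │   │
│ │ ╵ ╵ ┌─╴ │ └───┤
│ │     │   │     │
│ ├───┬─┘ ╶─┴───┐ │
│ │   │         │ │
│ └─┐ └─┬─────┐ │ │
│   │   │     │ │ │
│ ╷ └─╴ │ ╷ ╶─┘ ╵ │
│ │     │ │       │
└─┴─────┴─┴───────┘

Shortest path A → P at (2, 1): 11 steps
Shortest path A → Q at (5, 0): 7 steps

Q is closer (7 steps vs 11 steps).

Path to P:

┌─────┬───────────┐
│A → ↓│           │
├─╴ ╷ │ ┌───┐ ╷ ╷ │
│   │↓│ │   │ │ │ │
│ ┌─┤ ├─┘ ╷ └─┘ │ │
│ │P│↓│   │     │ │
│ │ │ │ ╶─┴───┬─┤ │
│ │↑│↓│       │ │ │
│ │ │ ├─────┐ │ ╵ │
│ │↑│↓│     │ │   │
│ │ ╵ ╵ ┌─╴ │ └───┤
│ │↑ ↲  │   │     │
│ ├───┬─┘ ╶─┴───┐ │
│ │   │         │ │
│ └─┐ └─┬─────┐ │ │
│   │   │     │ │ │
│ ╷ └─╴ │ ╷ ╶─┘ ╵ │
│ │     │ │       │
└─┴─────┴─┴───────┘

Path to Q:

┌─────┬───────────┐
│A ↓  │           │
├─╴ ╷ │ ┌───┐ ╷ ╷ │
│↓ ↲│ │ │   │ │ │ │
│ ┌─┤ ├─┘ ╷ └─┘ │ │
│↓│ │ │   │     │ │
│ │ │ │ ╶─┴───┬─┤ │
│↓│ │ │       │ │ │
│ │ │ ├─────┐ │ ╵ │
│↓│ │ │     │ │   │
│ │ ╵ ╵ ┌─╴ │ └───┤
│Q│     │   │     │
│ ├───┬─┘ ╶─┴───┐ │
│ │   │         │ │
│ └─┐ └─┬─────┐ │ │
│   │   │     │ │ │
│ ╷ └─╴ │ ╷ ╶─┘ ╵ │
│ │     │ │       │
└─┴─────┴─┴───────┘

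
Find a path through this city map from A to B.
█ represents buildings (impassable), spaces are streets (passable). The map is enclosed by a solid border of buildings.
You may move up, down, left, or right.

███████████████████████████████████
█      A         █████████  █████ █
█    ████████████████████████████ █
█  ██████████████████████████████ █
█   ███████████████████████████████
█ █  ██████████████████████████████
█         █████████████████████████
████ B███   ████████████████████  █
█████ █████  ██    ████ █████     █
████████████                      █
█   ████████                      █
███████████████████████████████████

Finding the shortest path from A to B:
Movement: cardinal only
Path length: 14 steps
Directions: left → left → left → down → left → left → down → down → right → down → down → right → down → right

Solution:

███████████████████████████████████
█   ↓←←A         █████████  █████ █
█ ↓←↲████████████████████████████ █
█ ↓██████████████████████████████ █
█ ↳↓███████████████████████████████
█ █↓ ██████████████████████████████
█  ↳↓     █████████████████████████
████↳B███   ████████████████████  █
█████ █████  ██    ████ █████     █
████████████                      █
█   ████████                      █
███████████████████████████████████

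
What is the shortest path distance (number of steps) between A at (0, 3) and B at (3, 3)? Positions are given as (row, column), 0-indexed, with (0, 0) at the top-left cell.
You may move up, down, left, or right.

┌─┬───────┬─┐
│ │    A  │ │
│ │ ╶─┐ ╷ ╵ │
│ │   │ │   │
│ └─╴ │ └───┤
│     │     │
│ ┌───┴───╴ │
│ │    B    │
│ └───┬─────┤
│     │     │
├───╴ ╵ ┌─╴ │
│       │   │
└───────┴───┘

Finding path from (0, 3) to (3, 3):
Path: (0,3) → (1,3) → (2,3) → (2,4) → (2,5) → (3,5) → (3,4) → (3,3)
Distance: 7 steps

Solution:

┌─┬───────┬─┐
│ │    A  │ │
│ │ ╶─┐ ╷ ╵ │
│ │   │↓│   │
│ └─╴ │ └───┤
│     │↳ → ↓│
│ ┌───┴───╴ │
│ │    B ← ↲│
│ └───┬─────┤
│     │     │
├───╴ ╵ ┌─╴ │
│       │   │
└───────┴───┘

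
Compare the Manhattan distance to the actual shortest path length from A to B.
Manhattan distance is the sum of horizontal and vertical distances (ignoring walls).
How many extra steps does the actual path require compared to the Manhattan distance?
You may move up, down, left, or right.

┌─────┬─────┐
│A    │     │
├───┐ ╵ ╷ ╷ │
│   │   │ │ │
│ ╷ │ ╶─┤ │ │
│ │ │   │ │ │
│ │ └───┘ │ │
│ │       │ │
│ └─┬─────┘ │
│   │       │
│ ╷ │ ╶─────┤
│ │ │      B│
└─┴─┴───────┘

Manhattan distance: |5 - 0| + |5 - 0| = 10
Actual path length: 18
Extra steps: 18 - 10 = 8

Solution:

┌─────┬─────┐
│A → ↓│↱ → ↓│
├───┐ ╵ ╷ ╷ │
│   │↳ ↑│ │↓│
│ ╷ │ ╶─┤ │ │
│ │ │   │ │↓│
│ │ └───┘ │ │
│ │       │↓│
│ └─┬─────┘ │
│   │↓ ← ← ↲│
│ ╷ │ ╶─────┤
│ │ │↳ → → B│
└─┴─┴───────┘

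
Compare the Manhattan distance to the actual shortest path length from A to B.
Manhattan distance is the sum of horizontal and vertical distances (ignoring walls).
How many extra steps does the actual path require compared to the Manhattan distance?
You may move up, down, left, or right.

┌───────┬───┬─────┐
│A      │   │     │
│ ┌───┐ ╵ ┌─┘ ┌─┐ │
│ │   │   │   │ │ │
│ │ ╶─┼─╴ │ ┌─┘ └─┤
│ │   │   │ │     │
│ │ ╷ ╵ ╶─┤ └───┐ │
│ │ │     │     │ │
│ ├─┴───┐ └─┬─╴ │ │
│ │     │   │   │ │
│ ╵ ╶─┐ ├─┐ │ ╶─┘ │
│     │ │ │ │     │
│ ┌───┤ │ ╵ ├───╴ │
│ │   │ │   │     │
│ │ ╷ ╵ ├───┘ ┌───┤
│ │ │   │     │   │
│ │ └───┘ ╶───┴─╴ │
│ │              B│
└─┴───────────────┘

Manhattan distance: |8 - 0| + |8 - 0| = 16
Actual path length: 24
Extra steps: 24 - 16 = 8

Solution:

┌───────┬───┬─────┐
│A      │   │     │
│ ┌───┐ ╵ ┌─┘ ┌─┐ │
│↓│   │   │   │ │ │
│ │ ╶─┼─╴ │ ┌─┘ └─┤
│↓│   │   │ │     │
│ │ ╷ ╵ ╶─┤ └───┐ │
│↓│ │     │     │ │
│ ├─┴───┐ └─┬─╴ │ │
│↓│↱ → ↓│   │   │ │
│ ╵ ╶─┐ ├─┐ │ ╶─┘ │
│↳ ↑  │↓│ │ │     │
│ ┌───┤ │ ╵ ├───╴ │
│ │↓ ↰│↓│   │     │
│ │ ╷ ╵ ├───┘ ┌───┤
│ │↓│↑ ↲│     │   │
│ │ └───┘ ╶───┴─╴ │
│ │↳ → → → → → → B│
└─┴───────────────┘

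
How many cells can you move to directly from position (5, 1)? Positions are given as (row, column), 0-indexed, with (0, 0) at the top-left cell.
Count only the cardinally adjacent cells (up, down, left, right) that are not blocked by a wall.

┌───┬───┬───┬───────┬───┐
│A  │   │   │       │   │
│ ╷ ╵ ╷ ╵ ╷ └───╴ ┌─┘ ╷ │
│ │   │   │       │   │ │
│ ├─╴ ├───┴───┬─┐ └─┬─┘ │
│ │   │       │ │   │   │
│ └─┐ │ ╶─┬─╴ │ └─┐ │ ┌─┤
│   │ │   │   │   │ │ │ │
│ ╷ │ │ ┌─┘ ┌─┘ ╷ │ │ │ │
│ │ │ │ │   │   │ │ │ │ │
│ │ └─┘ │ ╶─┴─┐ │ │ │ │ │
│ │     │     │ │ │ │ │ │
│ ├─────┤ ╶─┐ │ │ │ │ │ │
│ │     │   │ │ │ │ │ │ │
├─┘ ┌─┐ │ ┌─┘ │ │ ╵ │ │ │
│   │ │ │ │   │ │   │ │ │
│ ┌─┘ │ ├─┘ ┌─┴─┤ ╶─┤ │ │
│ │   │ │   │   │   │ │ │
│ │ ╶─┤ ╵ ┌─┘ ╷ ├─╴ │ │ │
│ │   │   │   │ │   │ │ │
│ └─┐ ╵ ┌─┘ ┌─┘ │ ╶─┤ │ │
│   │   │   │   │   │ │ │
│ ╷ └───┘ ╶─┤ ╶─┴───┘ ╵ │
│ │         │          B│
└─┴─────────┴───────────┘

Checking passable neighbors of (5, 1):
Neighbors: (4, 1), (5, 2)
Count: 2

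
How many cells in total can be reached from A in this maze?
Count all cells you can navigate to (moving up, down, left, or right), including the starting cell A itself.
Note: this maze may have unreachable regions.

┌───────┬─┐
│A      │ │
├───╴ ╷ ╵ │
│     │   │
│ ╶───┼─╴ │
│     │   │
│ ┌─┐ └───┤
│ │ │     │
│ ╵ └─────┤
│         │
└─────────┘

Using BFS/flood-fill to find all reachable cells from A:
Maze size: 5 × 5 = 25 total cells
All cells are reachable — the maze is fully connected.
Reachable cells: 25

Reachable region (· marks reachable cells):

┌───────┬─┐
│A · · ·│·│
├───╴ ╷ ╵ │
│· · ·│· ·│
│ ╶───┼─╴ │
│· · ·│· ·│
│ ┌─┐ └───┤
│·│·│· · ·│
│ ╵ └─────┤
│· · · · ·│
└─────────┘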